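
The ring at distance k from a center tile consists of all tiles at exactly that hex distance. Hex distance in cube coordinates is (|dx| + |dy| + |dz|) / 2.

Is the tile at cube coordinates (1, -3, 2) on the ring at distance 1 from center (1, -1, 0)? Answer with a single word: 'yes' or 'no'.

Answer: no

Derivation:
|px - cx| = |1 - 1| = 0
|py - cy| = |-3 - (-1)| = 2
|pz - cz| = |2 - 0| = 2
distance = (0+2+2)/2 = 4/2 = 2
radius = 1; distance != radius -> no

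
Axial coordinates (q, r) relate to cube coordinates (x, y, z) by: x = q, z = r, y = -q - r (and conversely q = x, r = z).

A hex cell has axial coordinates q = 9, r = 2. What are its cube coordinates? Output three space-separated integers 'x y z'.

Answer: 9 -11 2

Derivation:
x = q = 9
z = r = 2
y = -x - z = -(9) - (2) = -11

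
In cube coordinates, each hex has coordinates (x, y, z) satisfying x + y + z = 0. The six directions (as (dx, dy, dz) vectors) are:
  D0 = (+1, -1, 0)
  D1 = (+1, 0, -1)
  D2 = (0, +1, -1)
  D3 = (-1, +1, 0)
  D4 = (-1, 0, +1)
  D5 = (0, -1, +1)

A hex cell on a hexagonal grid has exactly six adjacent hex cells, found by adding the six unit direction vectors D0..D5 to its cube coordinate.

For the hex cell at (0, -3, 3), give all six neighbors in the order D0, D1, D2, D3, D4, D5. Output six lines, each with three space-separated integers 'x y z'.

Center: (0, -3, 3). Add each direction:
  D0: (0, -3, 3) + (1, -1, 0) = (1, -4, 3)
  D1: (0, -3, 3) + (1, 0, -1) = (1, -3, 2)
  D2: (0, -3, 3) + (0, 1, -1) = (0, -2, 2)
  D3: (0, -3, 3) + (-1, 1, 0) = (-1, -2, 3)
  D4: (0, -3, 3) + (-1, 0, 1) = (-1, -3, 4)
  D5: (0, -3, 3) + (0, -1, 1) = (0, -4, 4)

Answer: 1 -4 3
1 -3 2
0 -2 2
-1 -2 3
-1 -3 4
0 -4 4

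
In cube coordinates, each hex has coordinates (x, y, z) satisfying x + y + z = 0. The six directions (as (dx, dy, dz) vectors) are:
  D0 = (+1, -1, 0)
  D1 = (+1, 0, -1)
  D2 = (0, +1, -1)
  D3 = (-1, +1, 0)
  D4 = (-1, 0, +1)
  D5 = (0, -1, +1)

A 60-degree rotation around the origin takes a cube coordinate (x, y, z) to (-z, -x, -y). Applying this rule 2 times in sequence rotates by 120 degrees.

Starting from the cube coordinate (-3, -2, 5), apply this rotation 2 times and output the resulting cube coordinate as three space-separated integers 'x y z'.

Answer: -2 5 -3

Derivation:
Start: (-3, -2, 5)
Step 1: (-3, -2, 5) -> (-(5), -(-3), -(-2)) = (-5, 3, 2)
Step 2: (-5, 3, 2) -> (-(2), -(-5), -(3)) = (-2, 5, -3)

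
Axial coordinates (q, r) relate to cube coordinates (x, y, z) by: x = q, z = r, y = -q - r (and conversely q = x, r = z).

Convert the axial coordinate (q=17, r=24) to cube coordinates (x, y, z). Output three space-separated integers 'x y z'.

Answer: 17 -41 24

Derivation:
x = q = 17
z = r = 24
y = -x - z = -(17) - (24) = -41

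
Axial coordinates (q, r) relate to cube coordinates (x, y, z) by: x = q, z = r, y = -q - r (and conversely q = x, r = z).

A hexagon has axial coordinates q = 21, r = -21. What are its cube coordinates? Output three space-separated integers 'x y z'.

x = q = 21
z = r = -21
y = -x - z = -(21) - (-21) = 0

Answer: 21 0 -21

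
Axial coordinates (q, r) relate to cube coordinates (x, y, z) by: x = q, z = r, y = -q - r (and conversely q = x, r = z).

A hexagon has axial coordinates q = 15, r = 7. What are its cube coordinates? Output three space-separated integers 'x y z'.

x = q = 15
z = r = 7
y = -x - z = -(15) - (7) = -22

Answer: 15 -22 7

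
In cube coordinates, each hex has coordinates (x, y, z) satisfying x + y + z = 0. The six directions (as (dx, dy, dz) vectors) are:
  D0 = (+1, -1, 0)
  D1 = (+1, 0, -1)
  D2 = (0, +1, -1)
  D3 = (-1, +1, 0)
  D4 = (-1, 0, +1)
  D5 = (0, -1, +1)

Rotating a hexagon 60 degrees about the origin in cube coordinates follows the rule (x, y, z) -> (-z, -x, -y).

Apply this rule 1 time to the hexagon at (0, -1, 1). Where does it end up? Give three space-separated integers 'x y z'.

Answer: -1 0 1

Derivation:
Start: (0, -1, 1)
Step 1: (0, -1, 1) -> (-(1), -(0), -(-1)) = (-1, 0, 1)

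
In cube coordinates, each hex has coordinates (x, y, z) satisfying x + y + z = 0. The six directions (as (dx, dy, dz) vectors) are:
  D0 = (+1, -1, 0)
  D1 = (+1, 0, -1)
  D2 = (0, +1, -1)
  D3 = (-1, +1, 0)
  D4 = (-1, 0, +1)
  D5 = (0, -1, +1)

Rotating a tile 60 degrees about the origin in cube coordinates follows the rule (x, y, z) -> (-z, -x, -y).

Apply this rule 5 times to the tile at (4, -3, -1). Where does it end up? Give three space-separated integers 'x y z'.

Answer: 3 1 -4

Derivation:
Start: (4, -3, -1)
Step 1: (4, -3, -1) -> (-(-1), -(4), -(-3)) = (1, -4, 3)
Step 2: (1, -4, 3) -> (-(3), -(1), -(-4)) = (-3, -1, 4)
Step 3: (-3, -1, 4) -> (-(4), -(-3), -(-1)) = (-4, 3, 1)
Step 4: (-4, 3, 1) -> (-(1), -(-4), -(3)) = (-1, 4, -3)
Step 5: (-1, 4, -3) -> (-(-3), -(-1), -(4)) = (3, 1, -4)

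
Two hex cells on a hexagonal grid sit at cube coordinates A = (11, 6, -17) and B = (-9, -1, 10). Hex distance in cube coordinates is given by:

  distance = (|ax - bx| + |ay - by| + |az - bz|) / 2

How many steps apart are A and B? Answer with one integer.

Answer: 27

Derivation:
|ax - bx| = |11 - (-9)| = 20
|ay - by| = |6 - (-1)| = 7
|az - bz| = |-17 - 10| = 27
distance = (20 + 7 + 27) / 2 = 54 / 2 = 27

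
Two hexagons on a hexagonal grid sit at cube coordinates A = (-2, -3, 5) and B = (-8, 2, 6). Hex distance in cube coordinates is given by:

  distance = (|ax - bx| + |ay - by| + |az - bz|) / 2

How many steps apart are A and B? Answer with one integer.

|ax - bx| = |-2 - (-8)| = 6
|ay - by| = |-3 - 2| = 5
|az - bz| = |5 - 6| = 1
distance = (6 + 5 + 1) / 2 = 12 / 2 = 6

Answer: 6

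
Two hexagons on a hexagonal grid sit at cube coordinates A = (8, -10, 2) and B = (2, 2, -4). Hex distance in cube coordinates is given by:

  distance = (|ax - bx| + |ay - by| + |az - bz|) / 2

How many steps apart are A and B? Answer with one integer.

|ax - bx| = |8 - 2| = 6
|ay - by| = |-10 - 2| = 12
|az - bz| = |2 - (-4)| = 6
distance = (6 + 12 + 6) / 2 = 24 / 2 = 12

Answer: 12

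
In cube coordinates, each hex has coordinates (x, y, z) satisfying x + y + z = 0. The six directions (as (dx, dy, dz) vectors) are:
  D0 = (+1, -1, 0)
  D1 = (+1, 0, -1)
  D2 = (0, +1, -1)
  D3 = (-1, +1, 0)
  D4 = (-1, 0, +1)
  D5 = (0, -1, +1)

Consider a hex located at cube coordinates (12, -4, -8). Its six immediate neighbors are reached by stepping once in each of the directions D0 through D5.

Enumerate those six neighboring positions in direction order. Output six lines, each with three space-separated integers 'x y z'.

Center: (12, -4, -8). Add each direction:
  D0: (12, -4, -8) + (1, -1, 0) = (13, -5, -8)
  D1: (12, -4, -8) + (1, 0, -1) = (13, -4, -9)
  D2: (12, -4, -8) + (0, 1, -1) = (12, -3, -9)
  D3: (12, -4, -8) + (-1, 1, 0) = (11, -3, -8)
  D4: (12, -4, -8) + (-1, 0, 1) = (11, -4, -7)
  D5: (12, -4, -8) + (0, -1, 1) = (12, -5, -7)

Answer: 13 -5 -8
13 -4 -9
12 -3 -9
11 -3 -8
11 -4 -7
12 -5 -7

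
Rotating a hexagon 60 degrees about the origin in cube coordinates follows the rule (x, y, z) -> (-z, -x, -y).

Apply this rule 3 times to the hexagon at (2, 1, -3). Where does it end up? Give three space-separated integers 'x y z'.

Answer: -2 -1 3

Derivation:
Start: (2, 1, -3)
Step 1: (2, 1, -3) -> (-(-3), -(2), -(1)) = (3, -2, -1)
Step 2: (3, -2, -1) -> (-(-1), -(3), -(-2)) = (1, -3, 2)
Step 3: (1, -3, 2) -> (-(2), -(1), -(-3)) = (-2, -1, 3)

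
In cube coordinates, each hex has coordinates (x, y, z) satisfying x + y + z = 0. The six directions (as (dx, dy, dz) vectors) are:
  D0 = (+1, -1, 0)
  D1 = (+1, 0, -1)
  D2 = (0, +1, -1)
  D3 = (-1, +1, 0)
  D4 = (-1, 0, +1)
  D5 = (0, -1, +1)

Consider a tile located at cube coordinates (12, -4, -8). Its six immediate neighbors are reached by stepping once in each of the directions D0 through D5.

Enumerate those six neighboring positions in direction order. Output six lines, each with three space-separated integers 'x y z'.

Answer: 13 -5 -8
13 -4 -9
12 -3 -9
11 -3 -8
11 -4 -7
12 -5 -7

Derivation:
Center: (12, -4, -8). Add each direction:
  D0: (12, -4, -8) + (1, -1, 0) = (13, -5, -8)
  D1: (12, -4, -8) + (1, 0, -1) = (13, -4, -9)
  D2: (12, -4, -8) + (0, 1, -1) = (12, -3, -9)
  D3: (12, -4, -8) + (-1, 1, 0) = (11, -3, -8)
  D4: (12, -4, -8) + (-1, 0, 1) = (11, -4, -7)
  D5: (12, -4, -8) + (0, -1, 1) = (12, -5, -7)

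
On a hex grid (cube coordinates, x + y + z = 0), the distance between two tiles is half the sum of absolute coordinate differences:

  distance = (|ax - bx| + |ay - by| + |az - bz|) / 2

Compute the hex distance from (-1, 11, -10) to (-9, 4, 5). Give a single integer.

|ax - bx| = |-1 - (-9)| = 8
|ay - by| = |11 - 4| = 7
|az - bz| = |-10 - 5| = 15
distance = (8 + 7 + 15) / 2 = 30 / 2 = 15

Answer: 15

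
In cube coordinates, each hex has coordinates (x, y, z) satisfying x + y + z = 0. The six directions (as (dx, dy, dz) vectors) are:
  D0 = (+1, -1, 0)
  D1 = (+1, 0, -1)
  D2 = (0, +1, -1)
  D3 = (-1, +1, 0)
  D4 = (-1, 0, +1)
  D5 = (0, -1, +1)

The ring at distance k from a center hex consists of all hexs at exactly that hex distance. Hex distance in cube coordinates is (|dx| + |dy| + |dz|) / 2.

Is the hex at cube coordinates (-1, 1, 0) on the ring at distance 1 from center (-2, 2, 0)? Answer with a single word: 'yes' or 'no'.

Answer: yes

Derivation:
|px - cx| = |-1 - (-2)| = 1
|py - cy| = |1 - 2| = 1
|pz - cz| = |0 - 0| = 0
distance = (1+1+0)/2 = 2/2 = 1
radius = 1; distance == radius -> yes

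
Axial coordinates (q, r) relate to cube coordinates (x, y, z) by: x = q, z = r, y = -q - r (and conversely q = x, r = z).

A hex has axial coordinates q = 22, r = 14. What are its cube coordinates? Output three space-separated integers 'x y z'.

x = q = 22
z = r = 14
y = -x - z = -(22) - (14) = -36

Answer: 22 -36 14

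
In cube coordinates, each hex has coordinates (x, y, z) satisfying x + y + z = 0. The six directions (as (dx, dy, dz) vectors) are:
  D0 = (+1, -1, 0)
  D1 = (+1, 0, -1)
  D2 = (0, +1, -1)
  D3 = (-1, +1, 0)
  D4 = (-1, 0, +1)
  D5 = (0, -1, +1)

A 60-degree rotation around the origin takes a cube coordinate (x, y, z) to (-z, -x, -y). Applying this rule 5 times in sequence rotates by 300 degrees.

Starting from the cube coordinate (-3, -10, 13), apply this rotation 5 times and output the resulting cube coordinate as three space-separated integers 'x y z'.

Answer: 10 -13 3

Derivation:
Start: (-3, -10, 13)
Step 1: (-3, -10, 13) -> (-(13), -(-3), -(-10)) = (-13, 3, 10)
Step 2: (-13, 3, 10) -> (-(10), -(-13), -(3)) = (-10, 13, -3)
Step 3: (-10, 13, -3) -> (-(-3), -(-10), -(13)) = (3, 10, -13)
Step 4: (3, 10, -13) -> (-(-13), -(3), -(10)) = (13, -3, -10)
Step 5: (13, -3, -10) -> (-(-10), -(13), -(-3)) = (10, -13, 3)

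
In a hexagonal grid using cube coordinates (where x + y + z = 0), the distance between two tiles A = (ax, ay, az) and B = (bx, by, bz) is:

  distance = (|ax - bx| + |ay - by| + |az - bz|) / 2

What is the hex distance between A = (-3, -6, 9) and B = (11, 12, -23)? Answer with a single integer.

|ax - bx| = |-3 - 11| = 14
|ay - by| = |-6 - 12| = 18
|az - bz| = |9 - (-23)| = 32
distance = (14 + 18 + 32) / 2 = 64 / 2 = 32

Answer: 32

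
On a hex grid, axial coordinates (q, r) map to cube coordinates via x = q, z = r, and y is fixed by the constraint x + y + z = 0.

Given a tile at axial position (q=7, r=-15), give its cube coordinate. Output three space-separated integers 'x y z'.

Answer: 7 8 -15

Derivation:
x = q = 7
z = r = -15
y = -x - z = -(7) - (-15) = 8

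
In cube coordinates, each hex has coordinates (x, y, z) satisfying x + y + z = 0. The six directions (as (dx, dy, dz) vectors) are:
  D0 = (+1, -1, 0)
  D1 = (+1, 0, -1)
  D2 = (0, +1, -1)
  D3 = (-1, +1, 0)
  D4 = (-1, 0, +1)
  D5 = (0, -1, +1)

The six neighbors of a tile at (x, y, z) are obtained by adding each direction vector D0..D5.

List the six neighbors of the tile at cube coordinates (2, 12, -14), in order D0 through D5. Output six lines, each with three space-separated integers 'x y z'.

Answer: 3 11 -14
3 12 -15
2 13 -15
1 13 -14
1 12 -13
2 11 -13

Derivation:
Center: (2, 12, -14). Add each direction:
  D0: (2, 12, -14) + (1, -1, 0) = (3, 11, -14)
  D1: (2, 12, -14) + (1, 0, -1) = (3, 12, -15)
  D2: (2, 12, -14) + (0, 1, -1) = (2, 13, -15)
  D3: (2, 12, -14) + (-1, 1, 0) = (1, 13, -14)
  D4: (2, 12, -14) + (-1, 0, 1) = (1, 12, -13)
  D5: (2, 12, -14) + (0, -1, 1) = (2, 11, -13)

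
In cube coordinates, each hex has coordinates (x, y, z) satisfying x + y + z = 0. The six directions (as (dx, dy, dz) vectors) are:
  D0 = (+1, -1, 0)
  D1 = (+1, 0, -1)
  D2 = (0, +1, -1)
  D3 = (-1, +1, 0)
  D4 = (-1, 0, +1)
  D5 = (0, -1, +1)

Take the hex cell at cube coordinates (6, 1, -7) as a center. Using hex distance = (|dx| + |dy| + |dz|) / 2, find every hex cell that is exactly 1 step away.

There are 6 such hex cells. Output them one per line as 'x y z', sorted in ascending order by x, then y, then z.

Answer: 5 1 -6
5 2 -7
6 0 -6
6 2 -8
7 0 -7
7 1 -8

Derivation:
Walk ring at distance 1 from (6, 1, -7):
Start at center + D4*1 = (5, 1, -6)
  hex 0: (5, 1, -6)
  hex 1: (6, 0, -6)
  hex 2: (7, 0, -7)
  hex 3: (7, 1, -8)
  hex 4: (6, 2, -8)
  hex 5: (5, 2, -7)
Sorted: 6 hexes.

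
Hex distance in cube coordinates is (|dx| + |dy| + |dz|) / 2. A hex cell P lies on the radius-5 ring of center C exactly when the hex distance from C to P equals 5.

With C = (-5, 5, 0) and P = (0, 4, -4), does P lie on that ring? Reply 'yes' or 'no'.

|px - cx| = |0 - (-5)| = 5
|py - cy| = |4 - 5| = 1
|pz - cz| = |-4 - 0| = 4
distance = (5+1+4)/2 = 10/2 = 5
radius = 5; distance == radius -> yes

Answer: yes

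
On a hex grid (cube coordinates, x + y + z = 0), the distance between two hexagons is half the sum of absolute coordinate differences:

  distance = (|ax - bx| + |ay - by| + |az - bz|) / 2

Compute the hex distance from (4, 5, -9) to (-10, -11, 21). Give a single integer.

|ax - bx| = |4 - (-10)| = 14
|ay - by| = |5 - (-11)| = 16
|az - bz| = |-9 - 21| = 30
distance = (14 + 16 + 30) / 2 = 60 / 2 = 30

Answer: 30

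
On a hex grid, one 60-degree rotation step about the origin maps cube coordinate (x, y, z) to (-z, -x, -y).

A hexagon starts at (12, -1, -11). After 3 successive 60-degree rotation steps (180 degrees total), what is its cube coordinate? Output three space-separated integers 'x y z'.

Start: (12, -1, -11)
Step 1: (12, -1, -11) -> (-(-11), -(12), -(-1)) = (11, -12, 1)
Step 2: (11, -12, 1) -> (-(1), -(11), -(-12)) = (-1, -11, 12)
Step 3: (-1, -11, 12) -> (-(12), -(-1), -(-11)) = (-12, 1, 11)

Answer: -12 1 11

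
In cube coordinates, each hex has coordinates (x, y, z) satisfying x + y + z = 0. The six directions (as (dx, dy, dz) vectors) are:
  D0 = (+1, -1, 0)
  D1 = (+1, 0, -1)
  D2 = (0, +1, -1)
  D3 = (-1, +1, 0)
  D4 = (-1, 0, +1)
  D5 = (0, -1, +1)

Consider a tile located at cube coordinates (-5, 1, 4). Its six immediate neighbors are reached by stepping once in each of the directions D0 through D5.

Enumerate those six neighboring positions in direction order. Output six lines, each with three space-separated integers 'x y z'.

Center: (-5, 1, 4). Add each direction:
  D0: (-5, 1, 4) + (1, -1, 0) = (-4, 0, 4)
  D1: (-5, 1, 4) + (1, 0, -1) = (-4, 1, 3)
  D2: (-5, 1, 4) + (0, 1, -1) = (-5, 2, 3)
  D3: (-5, 1, 4) + (-1, 1, 0) = (-6, 2, 4)
  D4: (-5, 1, 4) + (-1, 0, 1) = (-6, 1, 5)
  D5: (-5, 1, 4) + (0, -1, 1) = (-5, 0, 5)

Answer: -4 0 4
-4 1 3
-5 2 3
-6 2 4
-6 1 5
-5 0 5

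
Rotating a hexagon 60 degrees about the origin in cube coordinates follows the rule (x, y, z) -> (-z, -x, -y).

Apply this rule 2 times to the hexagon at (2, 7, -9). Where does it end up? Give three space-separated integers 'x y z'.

Answer: 7 -9 2

Derivation:
Start: (2, 7, -9)
Step 1: (2, 7, -9) -> (-(-9), -(2), -(7)) = (9, -2, -7)
Step 2: (9, -2, -7) -> (-(-7), -(9), -(-2)) = (7, -9, 2)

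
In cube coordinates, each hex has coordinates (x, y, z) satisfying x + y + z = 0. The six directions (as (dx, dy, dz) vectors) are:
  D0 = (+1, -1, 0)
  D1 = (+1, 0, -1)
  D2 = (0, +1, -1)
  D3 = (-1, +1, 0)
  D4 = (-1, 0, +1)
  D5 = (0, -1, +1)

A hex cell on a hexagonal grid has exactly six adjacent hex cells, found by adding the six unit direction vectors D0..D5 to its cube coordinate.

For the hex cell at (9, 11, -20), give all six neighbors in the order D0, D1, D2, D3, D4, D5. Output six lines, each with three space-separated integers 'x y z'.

Answer: 10 10 -20
10 11 -21
9 12 -21
8 12 -20
8 11 -19
9 10 -19

Derivation:
Center: (9, 11, -20). Add each direction:
  D0: (9, 11, -20) + (1, -1, 0) = (10, 10, -20)
  D1: (9, 11, -20) + (1, 0, -1) = (10, 11, -21)
  D2: (9, 11, -20) + (0, 1, -1) = (9, 12, -21)
  D3: (9, 11, -20) + (-1, 1, 0) = (8, 12, -20)
  D4: (9, 11, -20) + (-1, 0, 1) = (8, 11, -19)
  D5: (9, 11, -20) + (0, -1, 1) = (9, 10, -19)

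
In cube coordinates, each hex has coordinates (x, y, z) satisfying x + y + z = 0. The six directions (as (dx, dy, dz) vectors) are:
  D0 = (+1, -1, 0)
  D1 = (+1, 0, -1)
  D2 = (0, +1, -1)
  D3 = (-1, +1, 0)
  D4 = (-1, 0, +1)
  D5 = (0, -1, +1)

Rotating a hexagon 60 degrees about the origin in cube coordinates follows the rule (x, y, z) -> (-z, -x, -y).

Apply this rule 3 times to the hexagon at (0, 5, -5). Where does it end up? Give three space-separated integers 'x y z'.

Answer: 0 -5 5

Derivation:
Start: (0, 5, -5)
Step 1: (0, 5, -5) -> (-(-5), -(0), -(5)) = (5, 0, -5)
Step 2: (5, 0, -5) -> (-(-5), -(5), -(0)) = (5, -5, 0)
Step 3: (5, -5, 0) -> (-(0), -(5), -(-5)) = (0, -5, 5)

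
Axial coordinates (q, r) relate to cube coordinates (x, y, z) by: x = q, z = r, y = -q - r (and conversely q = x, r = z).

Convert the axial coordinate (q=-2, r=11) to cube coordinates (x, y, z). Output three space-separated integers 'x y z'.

Answer: -2 -9 11

Derivation:
x = q = -2
z = r = 11
y = -x - z = -(-2) - (11) = -9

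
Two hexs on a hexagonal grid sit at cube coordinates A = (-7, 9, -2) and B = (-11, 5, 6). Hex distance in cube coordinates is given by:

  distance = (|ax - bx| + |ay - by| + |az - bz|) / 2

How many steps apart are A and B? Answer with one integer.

|ax - bx| = |-7 - (-11)| = 4
|ay - by| = |9 - 5| = 4
|az - bz| = |-2 - 6| = 8
distance = (4 + 4 + 8) / 2 = 16 / 2 = 8

Answer: 8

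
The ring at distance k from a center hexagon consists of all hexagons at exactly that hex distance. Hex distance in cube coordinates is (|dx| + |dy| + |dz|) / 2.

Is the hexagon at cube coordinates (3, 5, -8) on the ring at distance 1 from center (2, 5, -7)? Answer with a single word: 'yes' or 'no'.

Answer: yes

Derivation:
|px - cx| = |3 - 2| = 1
|py - cy| = |5 - 5| = 0
|pz - cz| = |-8 - (-7)| = 1
distance = (1+0+1)/2 = 2/2 = 1
radius = 1; distance == radius -> yes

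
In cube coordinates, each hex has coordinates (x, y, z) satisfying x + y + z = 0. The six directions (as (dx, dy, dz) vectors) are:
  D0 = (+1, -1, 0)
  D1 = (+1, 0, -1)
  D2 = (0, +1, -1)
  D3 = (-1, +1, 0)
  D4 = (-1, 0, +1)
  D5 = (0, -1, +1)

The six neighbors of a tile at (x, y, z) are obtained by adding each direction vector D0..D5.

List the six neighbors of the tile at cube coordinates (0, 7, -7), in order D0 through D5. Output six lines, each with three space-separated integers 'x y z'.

Center: (0, 7, -7). Add each direction:
  D0: (0, 7, -7) + (1, -1, 0) = (1, 6, -7)
  D1: (0, 7, -7) + (1, 0, -1) = (1, 7, -8)
  D2: (0, 7, -7) + (0, 1, -1) = (0, 8, -8)
  D3: (0, 7, -7) + (-1, 1, 0) = (-1, 8, -7)
  D4: (0, 7, -7) + (-1, 0, 1) = (-1, 7, -6)
  D5: (0, 7, -7) + (0, -1, 1) = (0, 6, -6)

Answer: 1 6 -7
1 7 -8
0 8 -8
-1 8 -7
-1 7 -6
0 6 -6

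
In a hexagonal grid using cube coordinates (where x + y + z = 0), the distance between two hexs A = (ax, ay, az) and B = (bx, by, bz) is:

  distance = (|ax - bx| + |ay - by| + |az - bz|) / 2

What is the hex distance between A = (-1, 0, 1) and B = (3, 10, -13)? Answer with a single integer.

|ax - bx| = |-1 - 3| = 4
|ay - by| = |0 - 10| = 10
|az - bz| = |1 - (-13)| = 14
distance = (4 + 10 + 14) / 2 = 28 / 2 = 14

Answer: 14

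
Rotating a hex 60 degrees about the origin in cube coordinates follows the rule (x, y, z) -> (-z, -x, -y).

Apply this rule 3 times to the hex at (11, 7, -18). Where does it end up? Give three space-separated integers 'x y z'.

Answer: -11 -7 18

Derivation:
Start: (11, 7, -18)
Step 1: (11, 7, -18) -> (-(-18), -(11), -(7)) = (18, -11, -7)
Step 2: (18, -11, -7) -> (-(-7), -(18), -(-11)) = (7, -18, 11)
Step 3: (7, -18, 11) -> (-(11), -(7), -(-18)) = (-11, -7, 18)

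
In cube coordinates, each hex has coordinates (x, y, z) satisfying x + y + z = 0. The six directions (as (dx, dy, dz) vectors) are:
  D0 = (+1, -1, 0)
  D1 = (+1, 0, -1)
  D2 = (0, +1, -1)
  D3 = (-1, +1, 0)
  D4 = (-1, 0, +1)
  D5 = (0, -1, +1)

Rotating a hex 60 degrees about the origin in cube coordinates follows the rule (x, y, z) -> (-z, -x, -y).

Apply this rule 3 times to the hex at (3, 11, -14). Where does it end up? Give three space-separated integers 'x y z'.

Answer: -3 -11 14

Derivation:
Start: (3, 11, -14)
Step 1: (3, 11, -14) -> (-(-14), -(3), -(11)) = (14, -3, -11)
Step 2: (14, -3, -11) -> (-(-11), -(14), -(-3)) = (11, -14, 3)
Step 3: (11, -14, 3) -> (-(3), -(11), -(-14)) = (-3, -11, 14)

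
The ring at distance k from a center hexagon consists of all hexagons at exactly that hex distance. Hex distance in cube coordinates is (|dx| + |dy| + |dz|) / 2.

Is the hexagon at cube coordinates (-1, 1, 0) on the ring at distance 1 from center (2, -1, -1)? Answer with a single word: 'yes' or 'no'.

Answer: no

Derivation:
|px - cx| = |-1 - 2| = 3
|py - cy| = |1 - (-1)| = 2
|pz - cz| = |0 - (-1)| = 1
distance = (3+2+1)/2 = 6/2 = 3
radius = 1; distance != radius -> no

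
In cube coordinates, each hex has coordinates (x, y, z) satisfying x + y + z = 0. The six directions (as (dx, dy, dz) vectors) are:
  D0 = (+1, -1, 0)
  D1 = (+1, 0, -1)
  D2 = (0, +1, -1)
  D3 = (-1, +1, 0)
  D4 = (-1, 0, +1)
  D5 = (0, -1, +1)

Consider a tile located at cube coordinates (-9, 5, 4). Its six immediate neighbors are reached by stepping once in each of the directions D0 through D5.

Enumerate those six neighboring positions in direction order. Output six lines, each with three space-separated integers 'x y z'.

Answer: -8 4 4
-8 5 3
-9 6 3
-10 6 4
-10 5 5
-9 4 5

Derivation:
Center: (-9, 5, 4). Add each direction:
  D0: (-9, 5, 4) + (1, -1, 0) = (-8, 4, 4)
  D1: (-9, 5, 4) + (1, 0, -1) = (-8, 5, 3)
  D2: (-9, 5, 4) + (0, 1, -1) = (-9, 6, 3)
  D3: (-9, 5, 4) + (-1, 1, 0) = (-10, 6, 4)
  D4: (-9, 5, 4) + (-1, 0, 1) = (-10, 5, 5)
  D5: (-9, 5, 4) + (0, -1, 1) = (-9, 4, 5)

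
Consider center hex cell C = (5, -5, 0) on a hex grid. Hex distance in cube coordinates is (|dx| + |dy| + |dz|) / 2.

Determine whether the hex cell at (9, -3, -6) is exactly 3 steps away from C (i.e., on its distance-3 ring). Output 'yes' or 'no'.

|px - cx| = |9 - 5| = 4
|py - cy| = |-3 - (-5)| = 2
|pz - cz| = |-6 - 0| = 6
distance = (4+2+6)/2 = 12/2 = 6
radius = 3; distance != radius -> no

Answer: no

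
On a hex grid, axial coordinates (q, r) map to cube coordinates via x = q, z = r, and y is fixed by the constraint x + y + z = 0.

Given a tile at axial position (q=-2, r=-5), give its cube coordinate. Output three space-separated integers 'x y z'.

x = q = -2
z = r = -5
y = -x - z = -(-2) - (-5) = 7

Answer: -2 7 -5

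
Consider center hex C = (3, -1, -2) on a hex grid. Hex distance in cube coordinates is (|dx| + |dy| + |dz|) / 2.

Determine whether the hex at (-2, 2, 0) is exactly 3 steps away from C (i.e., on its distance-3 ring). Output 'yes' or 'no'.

Answer: no

Derivation:
|px - cx| = |-2 - 3| = 5
|py - cy| = |2 - (-1)| = 3
|pz - cz| = |0 - (-2)| = 2
distance = (5+3+2)/2 = 10/2 = 5
radius = 3; distance != radius -> no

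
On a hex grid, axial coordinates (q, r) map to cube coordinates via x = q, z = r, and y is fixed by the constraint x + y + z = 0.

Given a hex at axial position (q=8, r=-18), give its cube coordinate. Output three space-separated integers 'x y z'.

Answer: 8 10 -18

Derivation:
x = q = 8
z = r = -18
y = -x - z = -(8) - (-18) = 10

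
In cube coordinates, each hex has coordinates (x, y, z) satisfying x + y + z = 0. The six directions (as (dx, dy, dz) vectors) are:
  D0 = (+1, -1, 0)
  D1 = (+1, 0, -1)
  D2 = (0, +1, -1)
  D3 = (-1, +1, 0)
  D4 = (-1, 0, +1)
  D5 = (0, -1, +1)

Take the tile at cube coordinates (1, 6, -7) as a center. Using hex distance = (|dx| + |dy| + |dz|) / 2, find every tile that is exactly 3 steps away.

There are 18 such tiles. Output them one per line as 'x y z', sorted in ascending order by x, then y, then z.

Answer: -2 6 -4
-2 7 -5
-2 8 -6
-2 9 -7
-1 5 -4
-1 9 -8
0 4 -4
0 9 -9
1 3 -4
1 9 -10
2 3 -5
2 8 -10
3 3 -6
3 7 -10
4 3 -7
4 4 -8
4 5 -9
4 6 -10

Derivation:
Walk ring at distance 3 from (1, 6, -7):
Start at center + D4*3 = (-2, 6, -4)
  hex 0: (-2, 6, -4)
  hex 1: (-1, 5, -4)
  hex 2: (0, 4, -4)
  hex 3: (1, 3, -4)
  hex 4: (2, 3, -5)
  hex 5: (3, 3, -6)
  hex 6: (4, 3, -7)
  hex 7: (4, 4, -8)
  hex 8: (4, 5, -9)
  hex 9: (4, 6, -10)
  hex 10: (3, 7, -10)
  hex 11: (2, 8, -10)
  hex 12: (1, 9, -10)
  hex 13: (0, 9, -9)
  hex 14: (-1, 9, -8)
  hex 15: (-2, 9, -7)
  hex 16: (-2, 8, -6)
  hex 17: (-2, 7, -5)
Sorted: 18 hexes.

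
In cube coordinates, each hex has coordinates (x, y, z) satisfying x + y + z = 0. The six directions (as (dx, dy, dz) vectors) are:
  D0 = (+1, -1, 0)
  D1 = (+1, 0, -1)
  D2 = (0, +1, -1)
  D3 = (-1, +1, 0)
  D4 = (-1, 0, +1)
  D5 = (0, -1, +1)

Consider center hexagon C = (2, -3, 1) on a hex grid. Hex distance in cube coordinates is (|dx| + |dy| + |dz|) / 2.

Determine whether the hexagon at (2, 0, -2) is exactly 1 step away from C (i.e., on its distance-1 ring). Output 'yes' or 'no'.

Answer: no

Derivation:
|px - cx| = |2 - 2| = 0
|py - cy| = |0 - (-3)| = 3
|pz - cz| = |-2 - 1| = 3
distance = (0+3+3)/2 = 6/2 = 3
radius = 1; distance != radius -> no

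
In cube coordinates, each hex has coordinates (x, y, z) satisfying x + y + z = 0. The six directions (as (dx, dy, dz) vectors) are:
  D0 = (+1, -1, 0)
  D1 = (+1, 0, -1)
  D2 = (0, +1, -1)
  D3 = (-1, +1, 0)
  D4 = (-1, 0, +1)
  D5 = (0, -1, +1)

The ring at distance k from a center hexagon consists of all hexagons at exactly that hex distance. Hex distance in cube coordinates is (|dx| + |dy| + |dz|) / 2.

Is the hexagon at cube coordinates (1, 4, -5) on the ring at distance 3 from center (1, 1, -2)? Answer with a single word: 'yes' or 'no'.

Answer: yes

Derivation:
|px - cx| = |1 - 1| = 0
|py - cy| = |4 - 1| = 3
|pz - cz| = |-5 - (-2)| = 3
distance = (0+3+3)/2 = 6/2 = 3
radius = 3; distance == radius -> yes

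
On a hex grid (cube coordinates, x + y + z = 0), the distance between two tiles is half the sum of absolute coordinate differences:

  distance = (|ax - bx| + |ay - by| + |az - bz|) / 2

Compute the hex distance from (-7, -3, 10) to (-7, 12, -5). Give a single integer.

|ax - bx| = |-7 - (-7)| = 0
|ay - by| = |-3 - 12| = 15
|az - bz| = |10 - (-5)| = 15
distance = (0 + 15 + 15) / 2 = 30 / 2 = 15

Answer: 15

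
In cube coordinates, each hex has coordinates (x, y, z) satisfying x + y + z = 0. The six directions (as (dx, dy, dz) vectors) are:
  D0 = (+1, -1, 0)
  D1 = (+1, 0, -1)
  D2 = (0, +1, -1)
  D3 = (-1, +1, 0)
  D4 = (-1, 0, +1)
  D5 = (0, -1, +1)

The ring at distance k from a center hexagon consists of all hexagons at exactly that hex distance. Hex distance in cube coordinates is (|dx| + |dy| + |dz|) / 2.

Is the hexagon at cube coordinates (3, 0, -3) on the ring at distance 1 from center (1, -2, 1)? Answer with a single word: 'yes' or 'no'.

|px - cx| = |3 - 1| = 2
|py - cy| = |0 - (-2)| = 2
|pz - cz| = |-3 - 1| = 4
distance = (2+2+4)/2 = 8/2 = 4
radius = 1; distance != radius -> no

Answer: no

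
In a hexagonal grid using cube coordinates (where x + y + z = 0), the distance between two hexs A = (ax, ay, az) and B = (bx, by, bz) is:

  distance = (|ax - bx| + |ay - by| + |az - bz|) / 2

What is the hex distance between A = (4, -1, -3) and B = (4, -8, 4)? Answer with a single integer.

Answer: 7

Derivation:
|ax - bx| = |4 - 4| = 0
|ay - by| = |-1 - (-8)| = 7
|az - bz| = |-3 - 4| = 7
distance = (0 + 7 + 7) / 2 = 14 / 2 = 7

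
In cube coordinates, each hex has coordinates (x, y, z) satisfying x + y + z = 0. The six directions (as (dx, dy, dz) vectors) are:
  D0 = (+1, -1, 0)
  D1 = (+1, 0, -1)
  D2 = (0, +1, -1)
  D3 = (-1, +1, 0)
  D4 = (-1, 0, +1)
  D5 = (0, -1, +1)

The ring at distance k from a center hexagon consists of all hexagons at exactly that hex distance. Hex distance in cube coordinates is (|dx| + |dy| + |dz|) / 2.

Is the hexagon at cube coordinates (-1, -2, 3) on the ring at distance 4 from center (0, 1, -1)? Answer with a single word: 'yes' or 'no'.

|px - cx| = |-1 - 0| = 1
|py - cy| = |-2 - 1| = 3
|pz - cz| = |3 - (-1)| = 4
distance = (1+3+4)/2 = 8/2 = 4
radius = 4; distance == radius -> yes

Answer: yes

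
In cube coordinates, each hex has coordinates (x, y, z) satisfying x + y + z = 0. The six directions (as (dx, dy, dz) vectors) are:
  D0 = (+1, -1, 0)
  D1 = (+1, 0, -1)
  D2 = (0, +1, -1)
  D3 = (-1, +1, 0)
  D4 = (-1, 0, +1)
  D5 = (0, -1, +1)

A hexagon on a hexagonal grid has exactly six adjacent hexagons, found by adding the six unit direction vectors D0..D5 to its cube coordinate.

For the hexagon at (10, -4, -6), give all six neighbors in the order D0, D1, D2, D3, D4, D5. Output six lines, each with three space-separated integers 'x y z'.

Center: (10, -4, -6). Add each direction:
  D0: (10, -4, -6) + (1, -1, 0) = (11, -5, -6)
  D1: (10, -4, -6) + (1, 0, -1) = (11, -4, -7)
  D2: (10, -4, -6) + (0, 1, -1) = (10, -3, -7)
  D3: (10, -4, -6) + (-1, 1, 0) = (9, -3, -6)
  D4: (10, -4, -6) + (-1, 0, 1) = (9, -4, -5)
  D5: (10, -4, -6) + (0, -1, 1) = (10, -5, -5)

Answer: 11 -5 -6
11 -4 -7
10 -3 -7
9 -3 -6
9 -4 -5
10 -5 -5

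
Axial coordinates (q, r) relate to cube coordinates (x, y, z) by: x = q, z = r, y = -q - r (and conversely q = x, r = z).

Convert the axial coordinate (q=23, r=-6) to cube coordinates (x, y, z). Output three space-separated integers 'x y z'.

x = q = 23
z = r = -6
y = -x - z = -(23) - (-6) = -17

Answer: 23 -17 -6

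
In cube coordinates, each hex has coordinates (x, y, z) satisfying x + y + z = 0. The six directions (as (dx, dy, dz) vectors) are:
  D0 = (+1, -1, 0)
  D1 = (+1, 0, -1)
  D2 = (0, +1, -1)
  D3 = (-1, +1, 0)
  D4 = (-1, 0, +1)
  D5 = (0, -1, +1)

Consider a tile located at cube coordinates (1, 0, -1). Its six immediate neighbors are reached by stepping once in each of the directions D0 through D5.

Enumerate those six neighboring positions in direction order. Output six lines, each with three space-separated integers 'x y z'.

Answer: 2 -1 -1
2 0 -2
1 1 -2
0 1 -1
0 0 0
1 -1 0

Derivation:
Center: (1, 0, -1). Add each direction:
  D0: (1, 0, -1) + (1, -1, 0) = (2, -1, -1)
  D1: (1, 0, -1) + (1, 0, -1) = (2, 0, -2)
  D2: (1, 0, -1) + (0, 1, -1) = (1, 1, -2)
  D3: (1, 0, -1) + (-1, 1, 0) = (0, 1, -1)
  D4: (1, 0, -1) + (-1, 0, 1) = (0, 0, 0)
  D5: (1, 0, -1) + (0, -1, 1) = (1, -1, 0)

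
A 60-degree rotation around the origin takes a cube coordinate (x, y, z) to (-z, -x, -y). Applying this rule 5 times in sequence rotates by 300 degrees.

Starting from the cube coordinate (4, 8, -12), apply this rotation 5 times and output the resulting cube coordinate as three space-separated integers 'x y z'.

Start: (4, 8, -12)
Step 1: (4, 8, -12) -> (-(-12), -(4), -(8)) = (12, -4, -8)
Step 2: (12, -4, -8) -> (-(-8), -(12), -(-4)) = (8, -12, 4)
Step 3: (8, -12, 4) -> (-(4), -(8), -(-12)) = (-4, -8, 12)
Step 4: (-4, -8, 12) -> (-(12), -(-4), -(-8)) = (-12, 4, 8)
Step 5: (-12, 4, 8) -> (-(8), -(-12), -(4)) = (-8, 12, -4)

Answer: -8 12 -4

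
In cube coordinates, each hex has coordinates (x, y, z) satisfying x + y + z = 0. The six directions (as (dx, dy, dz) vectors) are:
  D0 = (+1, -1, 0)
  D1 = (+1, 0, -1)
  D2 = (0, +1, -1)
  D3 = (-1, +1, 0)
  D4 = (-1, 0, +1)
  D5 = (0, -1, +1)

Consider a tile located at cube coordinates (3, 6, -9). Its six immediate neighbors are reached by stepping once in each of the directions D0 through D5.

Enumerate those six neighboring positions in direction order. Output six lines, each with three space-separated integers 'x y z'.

Center: (3, 6, -9). Add each direction:
  D0: (3, 6, -9) + (1, -1, 0) = (4, 5, -9)
  D1: (3, 6, -9) + (1, 0, -1) = (4, 6, -10)
  D2: (3, 6, -9) + (0, 1, -1) = (3, 7, -10)
  D3: (3, 6, -9) + (-1, 1, 0) = (2, 7, -9)
  D4: (3, 6, -9) + (-1, 0, 1) = (2, 6, -8)
  D5: (3, 6, -9) + (0, -1, 1) = (3, 5, -8)

Answer: 4 5 -9
4 6 -10
3 7 -10
2 7 -9
2 6 -8
3 5 -8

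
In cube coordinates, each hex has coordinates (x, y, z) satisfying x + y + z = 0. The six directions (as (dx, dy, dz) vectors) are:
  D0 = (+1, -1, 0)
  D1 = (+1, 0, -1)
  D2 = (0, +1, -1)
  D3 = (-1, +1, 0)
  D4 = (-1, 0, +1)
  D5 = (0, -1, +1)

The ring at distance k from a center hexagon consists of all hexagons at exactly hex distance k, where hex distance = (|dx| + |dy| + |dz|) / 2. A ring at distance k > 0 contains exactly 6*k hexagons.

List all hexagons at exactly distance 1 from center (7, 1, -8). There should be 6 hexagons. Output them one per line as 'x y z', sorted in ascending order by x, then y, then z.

Answer: 6 1 -7
6 2 -8
7 0 -7
7 2 -9
8 0 -8
8 1 -9

Derivation:
Walk ring at distance 1 from (7, 1, -8):
Start at center + D4*1 = (6, 1, -7)
  hex 0: (6, 1, -7)
  hex 1: (7, 0, -7)
  hex 2: (8, 0, -8)
  hex 3: (8, 1, -9)
  hex 4: (7, 2, -9)
  hex 5: (6, 2, -8)
Sorted: 6 hexes.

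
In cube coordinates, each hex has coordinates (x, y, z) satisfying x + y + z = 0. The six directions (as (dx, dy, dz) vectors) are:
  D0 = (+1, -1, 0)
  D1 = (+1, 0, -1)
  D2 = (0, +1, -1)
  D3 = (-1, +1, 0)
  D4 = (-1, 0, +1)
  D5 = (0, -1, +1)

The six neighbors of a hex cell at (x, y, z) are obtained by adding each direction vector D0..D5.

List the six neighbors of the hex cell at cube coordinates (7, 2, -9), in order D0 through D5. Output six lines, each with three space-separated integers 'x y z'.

Center: (7, 2, -9). Add each direction:
  D0: (7, 2, -9) + (1, -1, 0) = (8, 1, -9)
  D1: (7, 2, -9) + (1, 0, -1) = (8, 2, -10)
  D2: (7, 2, -9) + (0, 1, -1) = (7, 3, -10)
  D3: (7, 2, -9) + (-1, 1, 0) = (6, 3, -9)
  D4: (7, 2, -9) + (-1, 0, 1) = (6, 2, -8)
  D5: (7, 2, -9) + (0, -1, 1) = (7, 1, -8)

Answer: 8 1 -9
8 2 -10
7 3 -10
6 3 -9
6 2 -8
7 1 -8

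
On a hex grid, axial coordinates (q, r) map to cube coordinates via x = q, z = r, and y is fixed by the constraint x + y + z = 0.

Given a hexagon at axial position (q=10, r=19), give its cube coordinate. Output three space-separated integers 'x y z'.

Answer: 10 -29 19

Derivation:
x = q = 10
z = r = 19
y = -x - z = -(10) - (19) = -29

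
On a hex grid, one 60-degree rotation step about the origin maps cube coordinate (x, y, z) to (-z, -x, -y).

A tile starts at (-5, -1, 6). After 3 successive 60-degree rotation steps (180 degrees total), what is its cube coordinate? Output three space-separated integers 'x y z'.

Start: (-5, -1, 6)
Step 1: (-5, -1, 6) -> (-(6), -(-5), -(-1)) = (-6, 5, 1)
Step 2: (-6, 5, 1) -> (-(1), -(-6), -(5)) = (-1, 6, -5)
Step 3: (-1, 6, -5) -> (-(-5), -(-1), -(6)) = (5, 1, -6)

Answer: 5 1 -6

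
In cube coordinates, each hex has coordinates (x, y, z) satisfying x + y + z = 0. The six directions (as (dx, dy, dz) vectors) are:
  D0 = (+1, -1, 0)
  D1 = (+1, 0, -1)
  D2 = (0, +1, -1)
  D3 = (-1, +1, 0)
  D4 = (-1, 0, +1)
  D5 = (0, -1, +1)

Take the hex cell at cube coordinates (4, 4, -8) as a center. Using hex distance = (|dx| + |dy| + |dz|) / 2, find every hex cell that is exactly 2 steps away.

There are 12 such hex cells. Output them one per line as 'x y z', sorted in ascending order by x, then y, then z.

Answer: 2 4 -6
2 5 -7
2 6 -8
3 3 -6
3 6 -9
4 2 -6
4 6 -10
5 2 -7
5 5 -10
6 2 -8
6 3 -9
6 4 -10

Derivation:
Walk ring at distance 2 from (4, 4, -8):
Start at center + D4*2 = (2, 4, -6)
  hex 0: (2, 4, -6)
  hex 1: (3, 3, -6)
  hex 2: (4, 2, -6)
  hex 3: (5, 2, -7)
  hex 4: (6, 2, -8)
  hex 5: (6, 3, -9)
  hex 6: (6, 4, -10)
  hex 7: (5, 5, -10)
  hex 8: (4, 6, -10)
  hex 9: (3, 6, -9)
  hex 10: (2, 6, -8)
  hex 11: (2, 5, -7)
Sorted: 12 hexes.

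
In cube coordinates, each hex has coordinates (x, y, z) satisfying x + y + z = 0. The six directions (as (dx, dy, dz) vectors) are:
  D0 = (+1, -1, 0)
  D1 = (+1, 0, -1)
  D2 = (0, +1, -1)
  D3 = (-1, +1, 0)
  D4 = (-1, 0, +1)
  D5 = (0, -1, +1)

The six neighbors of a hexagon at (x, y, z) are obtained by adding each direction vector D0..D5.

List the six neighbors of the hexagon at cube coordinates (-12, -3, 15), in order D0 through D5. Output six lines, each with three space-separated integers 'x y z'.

Center: (-12, -3, 15). Add each direction:
  D0: (-12, -3, 15) + (1, -1, 0) = (-11, -4, 15)
  D1: (-12, -3, 15) + (1, 0, -1) = (-11, -3, 14)
  D2: (-12, -3, 15) + (0, 1, -1) = (-12, -2, 14)
  D3: (-12, -3, 15) + (-1, 1, 0) = (-13, -2, 15)
  D4: (-12, -3, 15) + (-1, 0, 1) = (-13, -3, 16)
  D5: (-12, -3, 15) + (0, -1, 1) = (-12, -4, 16)

Answer: -11 -4 15
-11 -3 14
-12 -2 14
-13 -2 15
-13 -3 16
-12 -4 16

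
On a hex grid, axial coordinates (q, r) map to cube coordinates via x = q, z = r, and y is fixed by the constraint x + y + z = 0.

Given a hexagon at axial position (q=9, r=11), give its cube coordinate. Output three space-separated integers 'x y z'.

x = q = 9
z = r = 11
y = -x - z = -(9) - (11) = -20

Answer: 9 -20 11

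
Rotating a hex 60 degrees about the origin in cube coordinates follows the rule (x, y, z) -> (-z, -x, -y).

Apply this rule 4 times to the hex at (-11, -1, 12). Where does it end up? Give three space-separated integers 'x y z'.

Start: (-11, -1, 12)
Step 1: (-11, -1, 12) -> (-(12), -(-11), -(-1)) = (-12, 11, 1)
Step 2: (-12, 11, 1) -> (-(1), -(-12), -(11)) = (-1, 12, -11)
Step 3: (-1, 12, -11) -> (-(-11), -(-1), -(12)) = (11, 1, -12)
Step 4: (11, 1, -12) -> (-(-12), -(11), -(1)) = (12, -11, -1)

Answer: 12 -11 -1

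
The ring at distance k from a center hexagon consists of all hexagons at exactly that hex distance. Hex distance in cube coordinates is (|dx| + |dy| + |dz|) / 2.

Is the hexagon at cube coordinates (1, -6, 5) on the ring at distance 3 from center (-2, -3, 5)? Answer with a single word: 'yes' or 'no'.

Answer: yes

Derivation:
|px - cx| = |1 - (-2)| = 3
|py - cy| = |-6 - (-3)| = 3
|pz - cz| = |5 - 5| = 0
distance = (3+3+0)/2 = 6/2 = 3
radius = 3; distance == radius -> yes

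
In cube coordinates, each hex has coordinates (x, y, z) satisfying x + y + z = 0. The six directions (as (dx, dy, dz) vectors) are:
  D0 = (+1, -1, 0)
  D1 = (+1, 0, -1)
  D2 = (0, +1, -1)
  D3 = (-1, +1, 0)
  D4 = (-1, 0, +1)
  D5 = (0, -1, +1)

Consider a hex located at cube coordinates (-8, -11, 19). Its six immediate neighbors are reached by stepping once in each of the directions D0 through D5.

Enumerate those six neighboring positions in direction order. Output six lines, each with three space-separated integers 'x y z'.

Answer: -7 -12 19
-7 -11 18
-8 -10 18
-9 -10 19
-9 -11 20
-8 -12 20

Derivation:
Center: (-8, -11, 19). Add each direction:
  D0: (-8, -11, 19) + (1, -1, 0) = (-7, -12, 19)
  D1: (-8, -11, 19) + (1, 0, -1) = (-7, -11, 18)
  D2: (-8, -11, 19) + (0, 1, -1) = (-8, -10, 18)
  D3: (-8, -11, 19) + (-1, 1, 0) = (-9, -10, 19)
  D4: (-8, -11, 19) + (-1, 0, 1) = (-9, -11, 20)
  D5: (-8, -11, 19) + (0, -1, 1) = (-8, -12, 20)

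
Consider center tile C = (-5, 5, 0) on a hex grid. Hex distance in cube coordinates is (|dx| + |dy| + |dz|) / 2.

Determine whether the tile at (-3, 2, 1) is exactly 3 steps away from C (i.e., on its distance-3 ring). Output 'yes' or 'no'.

|px - cx| = |-3 - (-5)| = 2
|py - cy| = |2 - 5| = 3
|pz - cz| = |1 - 0| = 1
distance = (2+3+1)/2 = 6/2 = 3
radius = 3; distance == radius -> yes

Answer: yes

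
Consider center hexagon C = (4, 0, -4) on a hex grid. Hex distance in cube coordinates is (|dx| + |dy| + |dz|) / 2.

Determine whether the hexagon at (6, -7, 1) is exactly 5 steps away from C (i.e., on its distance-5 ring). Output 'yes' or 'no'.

|px - cx| = |6 - 4| = 2
|py - cy| = |-7 - 0| = 7
|pz - cz| = |1 - (-4)| = 5
distance = (2+7+5)/2 = 14/2 = 7
radius = 5; distance != radius -> no

Answer: no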